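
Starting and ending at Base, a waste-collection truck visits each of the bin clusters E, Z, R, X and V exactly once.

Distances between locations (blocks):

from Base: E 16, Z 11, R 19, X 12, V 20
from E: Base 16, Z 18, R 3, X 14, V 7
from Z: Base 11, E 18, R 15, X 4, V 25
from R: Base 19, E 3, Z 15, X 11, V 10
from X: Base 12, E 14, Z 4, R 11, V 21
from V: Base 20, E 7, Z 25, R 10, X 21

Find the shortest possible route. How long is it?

With 5 stops there are 5!/2 = 60 distinct round trips (a route and its reverse cost the same).
Base→E→Z→R→X→V→Base: 16+18+15+11+21+20 = 101
Base→E→Z→R→V→X→Base: 16+18+15+10+21+12 = 92
Base→E→Z→X→R→V→Base: 16+18+4+11+10+20 = 79
Base→E→Z→X→V→R→Base: 16+18+4+21+10+19 = 88
Base→E→Z→V→R→X→Base: 16+18+25+10+11+12 = 92
Base→E→Z→V→X→R→Base: 16+18+25+21+11+19 = 110
Base→E→R→Z→X→V→Base: 16+3+15+4+21+20 = 79
Base→E→R→Z→V→X→Base: 16+3+15+25+21+12 = 92
Base→E→R→X→Z→V→Base: 16+3+11+4+25+20 = 79
Base→E→R→X→V→Z→Base: 16+3+11+21+25+11 = 87
Base→E→R→V→Z→X→Base: 16+3+10+25+4+12 = 70
Base→E→R→V→X→Z→Base: 16+3+10+21+4+11 = 65
Base→E→X→Z→R→V→Base: 16+14+4+15+10+20 = 79
Base→E→X→Z→V→R→Base: 16+14+4+25+10+19 = 88
… (46 more)
Base→Z→X→R→E→V→Base: 11+4+11+3+7+20 = 56  ← best
The minimum is 56.
One optimal route: Base → Z → X → R → E → V → Base (or its reverse).

Shortest round trip = 56 blocks.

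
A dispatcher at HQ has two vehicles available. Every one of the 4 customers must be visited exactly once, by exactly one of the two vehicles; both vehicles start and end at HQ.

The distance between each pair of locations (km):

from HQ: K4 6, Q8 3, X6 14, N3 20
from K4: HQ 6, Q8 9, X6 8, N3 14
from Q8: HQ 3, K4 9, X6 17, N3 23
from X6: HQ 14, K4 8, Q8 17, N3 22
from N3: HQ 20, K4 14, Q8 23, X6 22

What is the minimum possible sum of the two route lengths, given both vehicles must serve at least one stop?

There are 2^3 − 1 = 7 ways to divide the 4 stops into two non-empty groups. For each, the best each vehicle can do is its own shortest tour through its group:
  {K4} + {Q8, X6, N3}: 12 + 62 = 74
  {Q8} + {K4, X6, N3}: 6 + 56 = 62
  {K4, Q8} + {X6, N3}: 18 + 56 = 74
  {X6} + {K4, Q8, N3}: 28 + 46 = 74
  {K4, X6} + {Q8, N3}: 28 + 46 = 74
  {Q8, X6} + {K4, N3}: 34 + 40 = 74
  … (7 splits in total)
Best: vehicle 1 HQ → Q8 → HQ = 6; vehicle 2 HQ → K4 → X6 → N3 → HQ = 56; combined 62.

Minimum combined distance: 62 km.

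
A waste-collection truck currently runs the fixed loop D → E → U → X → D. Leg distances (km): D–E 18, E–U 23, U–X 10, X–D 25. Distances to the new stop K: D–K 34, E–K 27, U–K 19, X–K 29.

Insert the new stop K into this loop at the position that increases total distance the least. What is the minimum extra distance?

Adding 23 km by placing K on the E–U leg.

Insertion cost between consecutive stops i–j is d(i,K) + d(K,j) − d(i,j):
  between D and E: 34 + 27 − 18 = 43
  between E and U: 27 + 19 − 23 = 23
  between U and X: 19 + 29 − 10 = 38
  between X and D: 29 + 34 − 25 = 38
Cheapest insertion is between E and U, adding 23.
New total = 76 + 23 = 99.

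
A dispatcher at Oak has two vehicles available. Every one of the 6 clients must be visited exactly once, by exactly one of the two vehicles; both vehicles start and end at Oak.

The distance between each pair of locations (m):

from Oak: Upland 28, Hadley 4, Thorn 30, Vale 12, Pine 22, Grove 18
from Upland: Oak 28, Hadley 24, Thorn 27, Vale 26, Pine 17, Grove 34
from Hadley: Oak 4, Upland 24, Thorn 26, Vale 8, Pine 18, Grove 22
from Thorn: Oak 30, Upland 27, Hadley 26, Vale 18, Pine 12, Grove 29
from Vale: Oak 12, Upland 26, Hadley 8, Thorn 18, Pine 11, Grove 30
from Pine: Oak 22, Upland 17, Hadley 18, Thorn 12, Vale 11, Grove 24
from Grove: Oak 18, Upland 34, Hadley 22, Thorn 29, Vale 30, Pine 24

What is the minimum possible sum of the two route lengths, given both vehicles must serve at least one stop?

Try each way of splitting the stops between the two vehicles (each non-empty) and, for each split, find the best tour for each vehicle:
  {Upland} + {Hadley, Thorn, Vale, Pine, Grove}: 56 + 82 = 138
  {Hadley} + {Upland, Thorn, Vale, Pine, Grove}: 8 + 111 = 119
  {Upland, Hadley} + {Thorn, Vale, Pine, Grove}: 56 + 82 = 138
  {Thorn} + {Upland, Hadley, Vale, Pine, Grove}: 60 + 92 = 152
  {Upland, Thorn} + {Hadley, Vale, Pine, Grove}: 85 + 65 = 150
  {Hadley, Thorn} + {Upland, Vale, Pine, Grove}: 60 + 92 = 152
  … (31 splits in total)
Best: vehicle 1 Oak → Hadley → Oak = 8; vehicle 2 Oak → Vale → Thorn → Pine → Upland → Grove → Oak = 111; combined 119.

Minimum combined distance: 119 m.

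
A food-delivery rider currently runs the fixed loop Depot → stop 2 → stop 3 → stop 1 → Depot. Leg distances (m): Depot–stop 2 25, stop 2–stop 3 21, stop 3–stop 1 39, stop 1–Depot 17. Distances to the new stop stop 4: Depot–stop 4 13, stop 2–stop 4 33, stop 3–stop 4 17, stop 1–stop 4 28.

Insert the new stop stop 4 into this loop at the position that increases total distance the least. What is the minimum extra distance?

Insertion cost between consecutive stops i–j is d(i,stop 4) + d(stop 4,j) − d(i,j):
  between Depot and stop 2: 13 + 33 − 25 = 21
  between stop 2 and stop 3: 33 + 17 − 21 = 29
  between stop 3 and stop 1: 17 + 28 − 39 = 6
  between stop 1 and Depot: 28 + 13 − 17 = 24
Cheapest insertion is between stop 3 and stop 1, adding 6.
New total = 102 + 6 = 108.

Minimum extra distance: 6 m, inserting stop 4 between stop 3 and stop 1.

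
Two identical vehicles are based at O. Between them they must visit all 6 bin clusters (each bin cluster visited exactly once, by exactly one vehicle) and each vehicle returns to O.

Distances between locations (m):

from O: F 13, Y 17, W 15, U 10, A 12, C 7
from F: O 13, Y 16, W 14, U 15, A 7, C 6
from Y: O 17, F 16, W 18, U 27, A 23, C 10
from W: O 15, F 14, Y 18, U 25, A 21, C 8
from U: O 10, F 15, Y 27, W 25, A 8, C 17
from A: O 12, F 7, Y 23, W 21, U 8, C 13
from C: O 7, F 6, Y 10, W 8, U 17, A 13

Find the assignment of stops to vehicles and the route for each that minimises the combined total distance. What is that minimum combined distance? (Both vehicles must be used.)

88 m — the smallest possible combined total.

There are 2^5 − 1 = 31 ways to divide the 6 stops into two non-empty groups. For each, the best each vehicle can do is its own shortest tour through its group:
  {F} + {Y, W, U, A, C}: 26 + 74 = 100
  {Y} + {F, W, U, A, C}: 34 + 54 = 88
  {F, Y} + {W, U, A, C}: 46 + 54 = 100
  {W} + {F, Y, U, A, C}: 30 + 58 = 88
  {F, W} + {Y, U, A, C}: 42 + 58 = 100
  {Y, W} + {F, U, A, C}: 50 + 38 = 88
  … (31 splits in total)
Best: vehicle 1 O → Y → O = 34; vehicle 2 O → W → C → F → A → U → O = 54; combined 88.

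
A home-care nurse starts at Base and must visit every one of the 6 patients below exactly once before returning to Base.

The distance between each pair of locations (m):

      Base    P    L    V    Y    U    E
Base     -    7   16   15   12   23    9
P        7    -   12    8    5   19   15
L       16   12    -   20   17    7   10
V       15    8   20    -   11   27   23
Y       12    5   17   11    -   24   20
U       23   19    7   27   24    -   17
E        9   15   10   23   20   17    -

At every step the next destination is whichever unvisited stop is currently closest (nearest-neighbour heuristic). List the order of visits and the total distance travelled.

Base → [P:7 / E:9 / Y:12 / V:15 / L:16 / U:23] → P (7)
P → [Y:5 / V:8 / L:12 / E:15 / U:19] → Y (5)
Y → [V:11 / L:17 / E:20 / U:24] → V (11)
V → [L:20 / E:23 / U:27] → L (20)
L → [U:7 / E:10] → U (7)
U → [E:17] → E (17)
Return E→Base: 9.
Total = 7 + 5 + 11 + 20 + 7 + 17 + 9 = 76.

Total distance 76 m via the nearest-neighbour route Base → P → Y → V → L → U → E → Base.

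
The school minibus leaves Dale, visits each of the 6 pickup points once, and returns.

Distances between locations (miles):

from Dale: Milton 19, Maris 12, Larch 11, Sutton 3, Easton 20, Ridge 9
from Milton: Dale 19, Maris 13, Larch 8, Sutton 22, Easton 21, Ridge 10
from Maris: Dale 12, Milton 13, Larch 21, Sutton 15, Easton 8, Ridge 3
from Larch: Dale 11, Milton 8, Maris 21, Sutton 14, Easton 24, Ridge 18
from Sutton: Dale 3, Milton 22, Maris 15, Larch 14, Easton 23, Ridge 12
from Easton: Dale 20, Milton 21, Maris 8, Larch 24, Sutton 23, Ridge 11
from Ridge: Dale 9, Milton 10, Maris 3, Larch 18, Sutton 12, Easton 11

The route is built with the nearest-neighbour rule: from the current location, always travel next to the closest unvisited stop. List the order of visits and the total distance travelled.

Nearest-neighbour total = 66 miles; route Dale → Sutton → Ridge → Maris → Easton → Milton → Larch → Dale.

From Dale: distances to unvisited — Sutton=3, Ridge=9, Larch=11, Maris=12, Milton=19, Easton=20. Nearest is Sutton (3).
From Sutton: distances to unvisited — Ridge=12, Larch=14, Maris=15, Milton=22, Easton=23. Nearest is Ridge (12).
From Ridge: distances to unvisited — Maris=3, Milton=10, Easton=11, Larch=18. Nearest is Maris (3).
From Maris: distances to unvisited — Easton=8, Milton=13, Larch=21. Nearest is Easton (8).
From Easton: distances to unvisited — Milton=21, Larch=24. Nearest is Milton (21).
From Milton: distances to unvisited — Larch=8. Nearest is Larch (8).
Return Larch→Dale: 11.
Total = 3 + 12 + 3 + 8 + 21 + 8 + 11 = 66.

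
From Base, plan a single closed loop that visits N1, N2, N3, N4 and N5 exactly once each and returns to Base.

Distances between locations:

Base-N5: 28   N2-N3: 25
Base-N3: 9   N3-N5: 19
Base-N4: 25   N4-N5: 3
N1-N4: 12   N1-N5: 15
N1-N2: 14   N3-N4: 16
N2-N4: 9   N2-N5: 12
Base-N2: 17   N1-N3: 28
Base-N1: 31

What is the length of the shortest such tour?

Minimum total distance: 74.

There are 60 distinct closed tours to check (reversals are equivalent).
Base-N1-N2-N3-N4-N5-Base: 31+14+25+16+3+28 = 117
Base-N1-N2-N3-N5-N4-Base: 31+14+25+19+3+25 = 117
Base-N1-N2-N4-N3-N5-Base: 31+14+9+16+19+28 = 117
Base-N1-N2-N4-N5-N3-Base: 31+14+9+3+19+9 = 85
Base-N1-N2-N5-N3-N4-Base: 31+14+12+19+16+25 = 117
Base-N1-N2-N5-N4-N3-Base: 31+14+12+3+16+9 = 85
Base-N1-N3-N2-N4-N5-Base: 31+28+25+9+3+28 = 124
Base-N1-N3-N2-N5-N4-Base: 31+28+25+12+3+25 = 124
Base-N1-N3-N4-N2-N5-Base: 31+28+16+9+12+28 = 124
Base-N1-N3-N4-N5-N2-Base: 31+28+16+3+12+17 = 107
Base-N1-N3-N5-N2-N4-Base: 31+28+19+12+9+25 = 124
Base-N1-N3-N5-N4-N2-Base: 31+28+19+3+9+17 = 107
Base-N1-N4-N2-N3-N5-Base: 31+12+9+25+19+28 = 124
Base-N1-N4-N2-N5-N3-Base: 31+12+9+12+19+9 = 92
… (46 more)
Base-N2-N1-N4-N5-N3-Base: 17+14+12+3+19+9 = 74  ← best
The minimum is 74.
One optimal route: Base → N2 → N1 → N4 → N5 → N3 → Base (or its reverse).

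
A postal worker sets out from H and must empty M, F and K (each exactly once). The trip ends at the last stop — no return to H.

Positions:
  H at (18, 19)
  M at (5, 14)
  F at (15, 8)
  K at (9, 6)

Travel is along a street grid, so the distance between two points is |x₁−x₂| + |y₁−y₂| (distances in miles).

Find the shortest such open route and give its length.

34 miles — the minimum one-way total.

There are 3! = 6 possible orderings.
H → M → F → K: 18+16+8 = 42
H → M → K → F: 18+12+8 = 38
H → F → M → K: 14+16+12 = 42
H → F → K → M: 14+8+12 = 34
H → K → M → F: 22+12+16 = 50
H → K → F → M: 22+8+16 = 46
The minimum is 34.
One shortest path: H → F → K → M.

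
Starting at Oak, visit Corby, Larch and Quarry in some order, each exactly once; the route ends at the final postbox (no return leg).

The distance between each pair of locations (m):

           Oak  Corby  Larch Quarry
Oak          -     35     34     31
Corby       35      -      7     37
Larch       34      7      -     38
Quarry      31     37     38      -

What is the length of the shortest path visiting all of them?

75 m — the minimum one-way total.

There are 3! = 6 possible orderings.
Oak→Corby→Larch→Quarry: 35+7+38 = 80
Oak→Corby→Quarry→Larch: 35+37+38 = 110
Oak→Larch→Corby→Quarry: 34+7+37 = 78
Oak→Larch→Quarry→Corby: 34+38+37 = 109
Oak→Quarry→Corby→Larch: 31+37+7 = 75
Oak→Quarry→Larch→Corby: 31+38+7 = 76
The minimum is 75.
One shortest path: Oak → Quarry → Corby → Larch.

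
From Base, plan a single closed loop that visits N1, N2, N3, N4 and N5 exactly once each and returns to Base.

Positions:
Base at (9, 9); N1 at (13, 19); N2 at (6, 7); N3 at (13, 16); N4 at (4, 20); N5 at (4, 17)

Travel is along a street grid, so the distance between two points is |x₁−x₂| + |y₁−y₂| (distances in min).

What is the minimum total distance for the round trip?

There are 60 distinct closed tours to check (reversals are equivalent).
Base → N1 → N2 → N3 → N4 → N5 → Base: 14+19+16+13+3+13 = 78
Base → N1 → N2 → N3 → N5 → N4 → Base: 14+19+16+10+3+16 = 78
Base → N1 → N2 → N4 → N3 → N5 → Base: 14+19+15+13+10+13 = 84
Base → N1 → N2 → N4 → N5 → N3 → Base: 14+19+15+3+10+11 = 72
Base → N1 → N2 → N5 → N3 → N4 → Base: 14+19+12+10+13+16 = 84
Base → N1 → N2 → N5 → N4 → N3 → Base: 14+19+12+3+13+11 = 72
Base → N1 → N3 → N2 → N4 → N5 → Base: 14+3+16+15+3+13 = 64
Base → N1 → N3 → N2 → N5 → N4 → Base: 14+3+16+12+3+16 = 64
Base → N1 → N3 → N4 → N2 → N5 → Base: 14+3+13+15+12+13 = 70
Base → N1 → N3 → N4 → N5 → N2 → Base: 14+3+13+3+12+5 = 50
Base → N1 → N3 → N5 → N2 → N4 → Base: 14+3+10+12+15+16 = 70
Base → N1 → N3 → N5 → N4 → N2 → Base: 14+3+10+3+15+5 = 50
Base → N1 → N4 → N2 → N3 → N5 → Base: 14+10+15+16+10+13 = 78
Base → N1 → N4 → N2 → N5 → N3 → Base: 14+10+15+12+10+11 = 72
… (46 more)
Base → N2 → N5 → N4 → N1 → N3 → Base: 5+12+3+10+3+11 = 44  ← best
The minimum is 44.
One optimal route: Base → N2 → N5 → N4 → N1 → N3 → Base (or its reverse).

Minimum total distance: 44 min.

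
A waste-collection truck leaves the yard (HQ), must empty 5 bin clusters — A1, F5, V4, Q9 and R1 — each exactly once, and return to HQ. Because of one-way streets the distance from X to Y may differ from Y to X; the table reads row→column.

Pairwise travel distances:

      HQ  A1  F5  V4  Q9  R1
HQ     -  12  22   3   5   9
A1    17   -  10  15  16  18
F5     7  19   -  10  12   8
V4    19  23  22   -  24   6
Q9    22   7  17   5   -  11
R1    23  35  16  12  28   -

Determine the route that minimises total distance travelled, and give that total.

HQ → A1 → F5 → V4 → Q9 → R1 → HQ: 12+10+10+24+11+23 = 90
HQ → A1 → F5 → V4 → R1 → Q9 → HQ: 12+10+10+6+28+22 = 88
HQ → A1 → F5 → Q9 → V4 → R1 → HQ: 12+10+12+5+6+23 = 68
HQ → A1 → F5 → Q9 → R1 → V4 → HQ: 12+10+12+11+12+19 = 76
HQ → A1 → F5 → R1 → V4 → Q9 → HQ: 12+10+8+12+24+22 = 88
HQ → A1 → F5 → R1 → Q9 → V4 → HQ: 12+10+8+28+5+19 = 82
HQ → A1 → V4 → F5 → Q9 → R1 → HQ: 12+15+22+12+11+23 = 95
HQ → A1 → V4 → F5 → R1 → Q9 → HQ: 12+15+22+8+28+22 = 107
HQ → A1 → V4 → Q9 → F5 → R1 → HQ: 12+15+24+17+8+23 = 99
HQ → A1 → V4 → Q9 → R1 → F5 → HQ: 12+15+24+11+16+7 = 85
HQ → A1 → V4 → R1 → F5 → Q9 → HQ: 12+15+6+16+12+22 = 83
HQ → A1 → V4 → R1 → Q9 → F5 → HQ: 12+15+6+28+17+7 = 85
HQ → A1 → Q9 → F5 → V4 → R1 → HQ: 12+16+17+10+6+23 = 84
HQ → A1 → Q9 → F5 → R1 → V4 → HQ: 12+16+17+8+12+19 = 84
… (106 more)
HQ → Q9 → A1 → V4 → R1 → F5 → HQ: 5+7+15+6+16+7 = 56  ← best
The minimum is 56.
One optimal route: HQ → Q9 → A1 → V4 → R1 → F5 → HQ.

Minimum total distance: 56.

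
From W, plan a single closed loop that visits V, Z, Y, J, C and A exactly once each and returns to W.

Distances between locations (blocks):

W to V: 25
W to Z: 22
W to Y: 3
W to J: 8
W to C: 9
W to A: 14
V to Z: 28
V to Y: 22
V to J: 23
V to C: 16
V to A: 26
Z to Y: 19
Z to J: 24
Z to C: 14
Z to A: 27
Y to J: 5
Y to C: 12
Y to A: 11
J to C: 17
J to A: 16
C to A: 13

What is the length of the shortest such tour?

Minimum total distance: 100 blocks.

With 6 stops there are 6!/2 = 360 distinct round trips (a route and its reverse cost the same).
W → V → Z → Y → J → C → A → W: 25+28+19+5+17+13+14 = 121
W → V → Z → Y → J → A → C → W: 25+28+19+5+16+13+9 = 115
W → V → Z → Y → C → J → A → W: 25+28+19+12+17+16+14 = 131
W → V → Z → Y → C → A → J → W: 25+28+19+12+13+16+8 = 121
W → V → Z → Y → A → J → C → W: 25+28+19+11+16+17+9 = 125
W → V → Z → Y → A → C → J → W: 25+28+19+11+13+17+8 = 121
W → V → Z → J → Y → C → A → W: 25+28+24+5+12+13+14 = 121
W → V → Z → J → Y → A → C → W: 25+28+24+5+11+13+9 = 115
… (352 more)
W → Y → J → V → Z → C → A → W: 3+5+23+28+14+13+14 = 100  ← best
The minimum is 100.
One optimal route: W → Y → J → V → Z → C → A → W (or its reverse).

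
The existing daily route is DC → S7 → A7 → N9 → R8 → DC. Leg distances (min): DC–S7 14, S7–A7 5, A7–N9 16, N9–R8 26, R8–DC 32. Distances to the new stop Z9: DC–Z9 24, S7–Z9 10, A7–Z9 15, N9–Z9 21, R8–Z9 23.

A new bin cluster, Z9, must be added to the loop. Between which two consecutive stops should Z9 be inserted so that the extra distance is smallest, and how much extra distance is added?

Insertion cost between consecutive stops i–j is d(i,Z9) + d(Z9,j) − d(i,j):
  between DC and S7: 24 + 10 − 14 = 20
  between S7 and A7: 10 + 15 − 5 = 20
  between A7 and N9: 15 + 21 − 16 = 20
  between N9 and R8: 21 + 23 − 26 = 18
  between R8 and DC: 23 + 24 − 32 = 15
Cheapest insertion is between R8 and DC, adding 15.
New total = 93 + 15 = 108.

Minimum extra distance: 15 min, inserting Z9 between R8 and DC.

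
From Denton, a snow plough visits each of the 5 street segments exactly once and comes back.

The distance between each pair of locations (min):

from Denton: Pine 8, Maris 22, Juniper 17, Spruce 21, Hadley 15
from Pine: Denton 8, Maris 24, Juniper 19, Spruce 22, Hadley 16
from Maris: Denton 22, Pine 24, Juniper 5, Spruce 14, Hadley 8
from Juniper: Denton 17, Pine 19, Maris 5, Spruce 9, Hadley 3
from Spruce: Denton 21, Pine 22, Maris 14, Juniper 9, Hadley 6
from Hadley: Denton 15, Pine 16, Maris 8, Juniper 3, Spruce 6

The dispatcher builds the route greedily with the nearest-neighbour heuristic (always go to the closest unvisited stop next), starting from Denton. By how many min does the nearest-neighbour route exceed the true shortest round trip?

Denton: Pine=8, Hadley=15, Juniper=17, Spruce=21, Maris=22 ⇒ Pine
Pine: Hadley=16, Juniper=19, Spruce=22, Maris=24 ⇒ Hadley
Hadley: Juniper=3, Spruce=6, Maris=8 ⇒ Juniper
Juniper: Maris=5, Spruce=9 ⇒ Maris
Maris: Spruce=14 ⇒ Spruce
NN route Denton → Pine → Hadley → Juniper → Maris → Spruce → Denton costs 67.
Optimal: Denton → Pine → Spruce → Hadley → Maris → Juniper → Denton costs 66 (by enumerating all 60 distinct tours).
Excess = 67 − 66 = 1.

Excess over optimum: 1 min.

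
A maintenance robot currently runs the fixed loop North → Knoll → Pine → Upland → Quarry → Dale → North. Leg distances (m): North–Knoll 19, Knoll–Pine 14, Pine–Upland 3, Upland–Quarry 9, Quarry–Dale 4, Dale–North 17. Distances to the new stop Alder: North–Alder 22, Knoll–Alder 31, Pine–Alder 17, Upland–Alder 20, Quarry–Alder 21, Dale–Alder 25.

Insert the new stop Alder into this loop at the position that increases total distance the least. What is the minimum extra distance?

Adding 30 m by placing Alder on the Dale–North leg.

Insertion cost between consecutive stops i–j is d(i,Alder) + d(Alder,j) − d(i,j):
  between North and Knoll: 22 + 31 − 19 = 34
  between Knoll and Pine: 31 + 17 − 14 = 34
  between Pine and Upland: 17 + 20 − 3 = 34
  between Upland and Quarry: 20 + 21 − 9 = 32
  between Quarry and Dale: 21 + 25 − 4 = 42
  between Dale and North: 25 + 22 − 17 = 30
Cheapest insertion is between Dale and North, adding 30.
New total = 66 + 30 = 96.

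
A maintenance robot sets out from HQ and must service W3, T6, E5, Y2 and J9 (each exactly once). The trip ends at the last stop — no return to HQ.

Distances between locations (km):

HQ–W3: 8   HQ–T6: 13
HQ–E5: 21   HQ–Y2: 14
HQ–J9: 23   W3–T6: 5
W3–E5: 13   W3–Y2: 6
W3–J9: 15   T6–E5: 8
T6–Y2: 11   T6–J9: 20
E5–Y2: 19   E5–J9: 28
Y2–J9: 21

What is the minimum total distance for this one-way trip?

There are 5! = 120 possible orderings.
HQ → W3 → T6 → E5 → Y2 → J9: 8+5+8+19+21 = 61
HQ → W3 → T6 → E5 → J9 → Y2: 8+5+8+28+21 = 70
HQ → W3 → T6 → Y2 → E5 → J9: 8+5+11+19+28 = 71
HQ → W3 → T6 → Y2 → J9 → E5: 8+5+11+21+28 = 73
HQ → W3 → T6 → J9 → E5 → Y2: 8+5+20+28+19 = 80
HQ → W3 → T6 → J9 → Y2 → E5: 8+5+20+21+19 = 73
HQ → W3 → E5 → T6 → Y2 → J9: 8+13+8+11+21 = 61
HQ → W3 → E5 → T6 → J9 → Y2: 8+13+8+20+21 = 70
HQ → W3 → E5 → Y2 → T6 → J9: 8+13+19+11+20 = 71
HQ → W3 → E5 → Y2 → J9 → T6: 8+13+19+21+20 = 81
HQ → W3 → E5 → J9 → T6 → Y2: 8+13+28+20+11 = 80
HQ → W3 → E5 → J9 → Y2 → T6: 8+13+28+21+11 = 81
HQ → W3 → Y2 → T6 → E5 → J9: 8+6+11+8+28 = 61
HQ → W3 → Y2 → T6 → J9 → E5: 8+6+11+20+28 = 73
… (106 more)
The minimum is 61.
One shortest path: HQ → W3 → T6 → E5 → Y2 → J9.

Shortest open route: 61 km.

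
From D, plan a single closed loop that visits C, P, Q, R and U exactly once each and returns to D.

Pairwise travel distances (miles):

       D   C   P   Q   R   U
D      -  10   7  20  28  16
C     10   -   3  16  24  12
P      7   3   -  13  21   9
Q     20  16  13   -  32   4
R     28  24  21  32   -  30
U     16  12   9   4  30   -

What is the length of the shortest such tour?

Minimum total distance: 86 miles.

With 5 stops there are 5!/2 = 60 distinct round trips (a route and its reverse cost the same).
D - C - P - Q - R - U - D: 10+3+13+32+30+16 = 104
D - C - P - Q - U - R - D: 10+3+13+4+30+28 = 88
D - C - P - R - Q - U - D: 10+3+21+32+4+16 = 86
D - C - P - R - U - Q - D: 10+3+21+30+4+20 = 88
D - C - P - U - Q - R - D: 10+3+9+4+32+28 = 86
D - C - P - U - R - Q - D: 10+3+9+30+32+20 = 104
D - C - Q - P - R - U - D: 10+16+13+21+30+16 = 106
D - C - Q - P - U - R - D: 10+16+13+9+30+28 = 106
D - C - Q - R - P - U - D: 10+16+32+21+9+16 = 104
D - C - Q - R - U - P - D: 10+16+32+30+9+7 = 104
D - C - Q - U - P - R - D: 10+16+4+9+21+28 = 88
D - C - Q - U - R - P - D: 10+16+4+30+21+7 = 88
D - C - R - P - Q - U - D: 10+24+21+13+4+16 = 88
D - C - R - P - U - Q - D: 10+24+21+9+4+20 = 88
… (46 more)
The minimum is 86.
One optimal route: D → C → P → R → Q → U → D (or its reverse).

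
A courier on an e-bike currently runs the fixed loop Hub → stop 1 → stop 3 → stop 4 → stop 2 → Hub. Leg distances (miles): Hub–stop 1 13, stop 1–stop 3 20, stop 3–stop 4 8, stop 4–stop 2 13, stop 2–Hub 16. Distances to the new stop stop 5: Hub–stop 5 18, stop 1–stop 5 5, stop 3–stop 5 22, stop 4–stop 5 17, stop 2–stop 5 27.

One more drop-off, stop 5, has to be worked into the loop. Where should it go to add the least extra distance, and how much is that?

Insertion cost between consecutive stops i–j is d(i,stop 5) + d(stop 5,j) − d(i,j):
  between Hub and stop 1: 18 + 5 − 13 = 10
  between stop 1 and stop 3: 5 + 22 − 20 = 7
  between stop 3 and stop 4: 22 + 17 − 8 = 31
  between stop 4 and stop 2: 17 + 27 − 13 = 31
  between stop 2 and Hub: 27 + 18 − 16 = 29
Cheapest insertion is between stop 1 and stop 3, adding 7.
New total = 70 + 7 = 77.

+7 miles — insert stop 5 between stop 1 and stop 3.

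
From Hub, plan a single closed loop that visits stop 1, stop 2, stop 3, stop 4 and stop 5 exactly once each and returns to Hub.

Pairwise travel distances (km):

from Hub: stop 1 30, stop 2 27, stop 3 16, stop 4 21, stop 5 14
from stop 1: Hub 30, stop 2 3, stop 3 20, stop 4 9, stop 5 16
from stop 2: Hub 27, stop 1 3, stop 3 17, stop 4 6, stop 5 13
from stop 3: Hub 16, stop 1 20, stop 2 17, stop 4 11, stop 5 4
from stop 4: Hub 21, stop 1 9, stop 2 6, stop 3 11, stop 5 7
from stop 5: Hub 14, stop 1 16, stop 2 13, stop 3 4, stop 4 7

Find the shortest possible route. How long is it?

Hub-stop 1-stop 2-stop 3-stop 4-stop 5-Hub: 30+3+17+11+7+14 = 82
Hub-stop 1-stop 2-stop 3-stop 5-stop 4-Hub: 30+3+17+4+7+21 = 82
Hub-stop 1-stop 2-stop 4-stop 3-stop 5-Hub: 30+3+6+11+4+14 = 68
Hub-stop 1-stop 2-stop 4-stop 5-stop 3-Hub: 30+3+6+7+4+16 = 66
Hub-stop 1-stop 2-stop 5-stop 3-stop 4-Hub: 30+3+13+4+11+21 = 82
Hub-stop 1-stop 2-stop 5-stop 4-stop 3-Hub: 30+3+13+7+11+16 = 80
Hub-stop 1-stop 3-stop 2-stop 4-stop 5-Hub: 30+20+17+6+7+14 = 94
Hub-stop 1-stop 3-stop 2-stop 5-stop 4-Hub: 30+20+17+13+7+21 = 108
Hub-stop 1-stop 3-stop 4-stop 2-stop 5-Hub: 30+20+11+6+13+14 = 94
Hub-stop 1-stop 3-stop 4-stop 5-stop 2-Hub: 30+20+11+7+13+27 = 108
Hub-stop 1-stop 3-stop 5-stop 2-stop 4-Hub: 30+20+4+13+6+21 = 94
Hub-stop 1-stop 3-stop 5-stop 4-stop 2-Hub: 30+20+4+7+6+27 = 94
Hub-stop 1-stop 4-stop 2-stop 3-stop 5-Hub: 30+9+6+17+4+14 = 80
Hub-stop 1-stop 4-stop 2-stop 5-stop 3-Hub: 30+9+6+13+4+16 = 78
… (46 more)
The minimum is 66.
One optimal route: Hub → stop 1 → stop 2 → stop 4 → stop 5 → stop 3 → Hub (or its reverse).

66 km — the shortest possible round trip.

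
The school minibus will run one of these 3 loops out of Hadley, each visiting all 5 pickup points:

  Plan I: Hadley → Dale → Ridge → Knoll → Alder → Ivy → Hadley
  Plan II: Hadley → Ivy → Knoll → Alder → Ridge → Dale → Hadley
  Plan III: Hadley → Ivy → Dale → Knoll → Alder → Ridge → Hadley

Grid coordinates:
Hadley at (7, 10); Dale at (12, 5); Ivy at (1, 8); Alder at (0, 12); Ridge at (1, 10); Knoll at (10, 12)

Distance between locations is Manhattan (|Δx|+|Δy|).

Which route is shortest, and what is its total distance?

Plan I: 10 + 16 + 11 + 10 + 5 + 8 = 60
Plan II: 8 + 13 + 10 + 3 + 16 + 10 = 60
Plan III: 8 + 14 + 9 + 10 + 3 + 6 = 50

Shortest is Plan III, total 50.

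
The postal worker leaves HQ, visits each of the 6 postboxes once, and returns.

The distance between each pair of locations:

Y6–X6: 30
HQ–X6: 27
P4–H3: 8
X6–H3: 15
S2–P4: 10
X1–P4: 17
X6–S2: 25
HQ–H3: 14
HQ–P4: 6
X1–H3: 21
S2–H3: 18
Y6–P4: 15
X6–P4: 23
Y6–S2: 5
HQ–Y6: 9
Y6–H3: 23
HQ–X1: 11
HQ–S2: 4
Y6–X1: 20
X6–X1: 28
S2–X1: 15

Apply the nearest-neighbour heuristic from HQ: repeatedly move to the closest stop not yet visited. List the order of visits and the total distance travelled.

At HQ the remaining stops are S2 4, P4 6, Y6 9, X1 11, H3 14, X6 27; go to S2.
At S2 the remaining stops are Y6 5, P4 10, X1 15, H3 18, X6 25; go to Y6.
At Y6 the remaining stops are P4 15, X1 20, H3 23, X6 30; go to P4.
At P4 the remaining stops are H3 8, X1 17, X6 23; go to H3.
At H3 the remaining stops are X6 15, X1 21; go to X6.
At X6 the remaining stops are X1 28; go to X1.
Return X1→HQ: 11.
Total = 4 + 5 + 15 + 8 + 15 + 28 + 11 = 86.

Total distance 86 via the nearest-neighbour route HQ → S2 → Y6 → P4 → H3 → X6 → X1 → HQ.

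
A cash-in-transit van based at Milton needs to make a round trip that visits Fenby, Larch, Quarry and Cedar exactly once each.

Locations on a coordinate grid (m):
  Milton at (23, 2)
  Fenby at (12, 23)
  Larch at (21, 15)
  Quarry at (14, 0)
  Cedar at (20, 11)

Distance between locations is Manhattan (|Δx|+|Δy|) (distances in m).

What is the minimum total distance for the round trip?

70 m — the shortest possible round trip.

Milton→Fenby→Larch→Quarry→Cedar→Milton: 32+17+22+17+12 = 100
Milton→Fenby→Larch→Cedar→Quarry→Milton: 32+17+5+17+11 = 82
Milton→Fenby→Quarry→Larch→Cedar→Milton: 32+25+22+5+12 = 96
Milton→Fenby→Quarry→Cedar→Larch→Milton: 32+25+17+5+15 = 94
Milton→Fenby→Cedar→Larch→Quarry→Milton: 32+20+5+22+11 = 90
Milton→Fenby→Cedar→Quarry→Larch→Milton: 32+20+17+22+15 = 106
Milton→Larch→Fenby→Quarry→Cedar→Milton: 15+17+25+17+12 = 86
Milton→Larch→Fenby→Cedar→Quarry→Milton: 15+17+20+17+11 = 80
Milton→Larch→Quarry→Fenby→Cedar→Milton: 15+22+25+20+12 = 94
Milton→Larch→Cedar→Fenby→Quarry→Milton: 15+5+20+25+11 = 76
Milton→Quarry→Fenby→Larch→Cedar→Milton: 11+25+17+5+12 = 70
Milton→Quarry→Larch→Fenby→Cedar→Milton: 11+22+17+20+12 = 82
The minimum is 70.
One optimal route: Milton → Quarry → Fenby → Larch → Cedar → Milton (or its reverse).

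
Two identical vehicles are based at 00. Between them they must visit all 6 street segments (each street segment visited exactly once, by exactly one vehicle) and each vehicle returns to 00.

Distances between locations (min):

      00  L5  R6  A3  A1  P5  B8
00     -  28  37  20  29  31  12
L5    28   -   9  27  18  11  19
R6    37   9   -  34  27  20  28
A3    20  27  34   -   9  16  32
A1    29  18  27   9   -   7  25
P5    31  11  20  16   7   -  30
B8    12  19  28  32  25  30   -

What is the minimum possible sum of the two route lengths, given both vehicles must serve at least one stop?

There are 2^5 − 1 = 31 ways to divide the 6 stops into two non-empty groups. For each, the best each vehicle can do is its own shortest tour through its group:
  {L5} + {R6, A3, A1, P5, B8}: 56 + 96 = 152
  {R6} + {L5, A3, A1, P5, B8}: 74 + 78 = 152
  {L5, R6} + {A3, A1, P5, B8}: 74 + 78 = 152
  {A3} + {L5, R6, A1, P5, B8}: 40 + 96 = 136
  {L5, A3} + {R6, A1, P5, B8}: 75 + 96 = 171
  {R6, A3} + {L5, A1, P5, B8}: 91 + 78 = 169
  … (31 splits in total)
  {L5, R6, A3, A1, P5} + {B8}: 93 + 24 = 117  ← best
Best: vehicle 1 00 → L5 → R6 → P5 → A1 → A3 → 00 = 93; vehicle 2 00 → B8 → 00 = 24; combined 117.

Minimum combined distance: 117 min.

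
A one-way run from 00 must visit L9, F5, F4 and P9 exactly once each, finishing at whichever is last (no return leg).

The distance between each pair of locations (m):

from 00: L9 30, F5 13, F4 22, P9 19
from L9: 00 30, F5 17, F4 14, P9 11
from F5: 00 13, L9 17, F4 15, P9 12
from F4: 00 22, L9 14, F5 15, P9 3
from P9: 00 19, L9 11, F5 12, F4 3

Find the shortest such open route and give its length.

There are 4! = 24 possible orderings.
00→L9→F5→F4→P9: 30+17+15+3 = 65
00→L9→F5→P9→F4: 30+17+12+3 = 62
00→L9→F4→F5→P9: 30+14+15+12 = 71
00→L9→F4→P9→F5: 30+14+3+12 = 59
00→L9→P9→F5→F4: 30+11+12+15 = 68
00→L9→P9→F4→F5: 30+11+3+15 = 59
00→F5→L9→F4→P9: 13+17+14+3 = 47
00→F5→L9→P9→F4: 13+17+11+3 = 44
00→F5→F4→L9→P9: 13+15+14+11 = 53
00→F5→F4→P9→L9: 13+15+3+11 = 42
00→F5→P9→L9→F4: 13+12+11+14 = 50
00→F5→P9→F4→L9: 13+12+3+14 = 42
00→F4→L9→F5→P9: 22+14+17+12 = 65
00→F4→L9→P9→F5: 22+14+11+12 = 59
… (10 more)
The minimum is 42.
One shortest path: 00 → F5 → F4 → P9 → L9.

Shortest open route: 42 m.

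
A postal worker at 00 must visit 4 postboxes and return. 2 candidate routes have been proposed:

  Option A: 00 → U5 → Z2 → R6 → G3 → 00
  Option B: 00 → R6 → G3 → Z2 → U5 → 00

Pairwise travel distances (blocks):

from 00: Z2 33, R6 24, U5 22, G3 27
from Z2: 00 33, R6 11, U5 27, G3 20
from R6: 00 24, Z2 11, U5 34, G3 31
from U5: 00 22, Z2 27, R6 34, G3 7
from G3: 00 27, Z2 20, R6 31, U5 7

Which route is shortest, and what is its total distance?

Option A: 22 + 27 + 11 + 31 + 27 = 118
Option B: 24 + 31 + 20 + 27 + 22 = 124

118 blocks — Option A is the shortest.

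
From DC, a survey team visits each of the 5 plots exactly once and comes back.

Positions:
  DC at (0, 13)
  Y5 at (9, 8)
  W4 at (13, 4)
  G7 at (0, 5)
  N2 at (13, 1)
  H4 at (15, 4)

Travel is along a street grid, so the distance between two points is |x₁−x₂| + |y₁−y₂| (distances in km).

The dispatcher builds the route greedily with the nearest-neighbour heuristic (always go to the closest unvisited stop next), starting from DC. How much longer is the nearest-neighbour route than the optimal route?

6 km longer than the optimal tour.

DC: G7=8, Y5=14, W4=22, H4=24, N2=25 ⇒ G7
G7: Y5=12, W4=14, H4=16, N2=17 ⇒ Y5
Y5: W4=8, H4=10, N2=11 ⇒ W4
W4: H4=2, N2=3 ⇒ H4
H4: N2=5 ⇒ N2
NN route DC → G7 → Y5 → W4 → H4 → N2 → DC costs 60.
Optimal: DC → Y5 → W4 → N2 → H4 → G7 → DC costs 54 (by enumerating all 60 distinct tours).
Excess = 60 − 54 = 6.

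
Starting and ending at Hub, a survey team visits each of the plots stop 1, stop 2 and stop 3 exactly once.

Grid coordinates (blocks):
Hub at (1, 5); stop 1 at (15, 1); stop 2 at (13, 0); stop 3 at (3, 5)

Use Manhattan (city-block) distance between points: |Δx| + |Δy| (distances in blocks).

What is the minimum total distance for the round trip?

Shortest round trip = 38 blocks.

With 3 stops there are 3!/2 = 3 distinct round trips (a route and its reverse cost the same).
Hub - stop 1 - stop 2 - stop 3 - Hub: 18+3+15+2 = 38
Hub - stop 1 - stop 3 - stop 2 - Hub: 18+16+15+17 = 66
Hub - stop 2 - stop 1 - stop 3 - Hub: 17+3+16+2 = 38
The minimum is 38.
One optimal route: Hub → stop 1 → stop 2 → stop 3 → Hub (or its reverse).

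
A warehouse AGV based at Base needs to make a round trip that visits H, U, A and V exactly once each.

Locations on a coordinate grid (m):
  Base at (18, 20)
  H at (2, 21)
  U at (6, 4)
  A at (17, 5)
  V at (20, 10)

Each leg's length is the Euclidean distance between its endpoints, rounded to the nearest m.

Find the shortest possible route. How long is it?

Minimum total distance: 60 m.

There are 12 distinct closed tours to check (reversals are equivalent).
Base - H - U - A - V - Base: 16+17+11+6+10 = 60
Base - H - U - V - A - Base: 16+17+15+6+15 = 69
Base - H - A - U - V - Base: 16+22+11+15+10 = 74
Base - H - A - V - U - Base: 16+22+6+15+20 = 79
Base - H - V - U - A - Base: 16+21+15+11+15 = 78
Base - H - V - A - U - Base: 16+21+6+11+20 = 74
Base - U - H - A - V - Base: 20+17+22+6+10 = 75
Base - U - H - V - A - Base: 20+17+21+6+15 = 79
Base - U - A - H - V - Base: 20+11+22+21+10 = 84
Base - U - V - H - A - Base: 20+15+21+22+15 = 93
Base - A - H - U - V - Base: 15+22+17+15+10 = 79
Base - A - U - H - V - Base: 15+11+17+21+10 = 74
The minimum is 60.
One optimal route: Base → H → U → A → V → Base (or its reverse).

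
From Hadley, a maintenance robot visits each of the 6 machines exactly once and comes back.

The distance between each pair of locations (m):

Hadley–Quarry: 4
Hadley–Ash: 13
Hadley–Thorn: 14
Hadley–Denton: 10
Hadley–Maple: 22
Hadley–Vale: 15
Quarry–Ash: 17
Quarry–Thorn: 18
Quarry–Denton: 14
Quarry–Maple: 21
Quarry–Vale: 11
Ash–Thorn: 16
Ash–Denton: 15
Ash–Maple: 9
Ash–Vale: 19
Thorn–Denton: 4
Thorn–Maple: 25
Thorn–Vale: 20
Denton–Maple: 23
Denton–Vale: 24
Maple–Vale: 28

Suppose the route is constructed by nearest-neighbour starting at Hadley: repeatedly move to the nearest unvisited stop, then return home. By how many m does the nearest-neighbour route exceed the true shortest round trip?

2 m longer than the optimal tour.

From Hadley: Quarry=4, Denton=10, Ash=13, Thorn=14, Vale=15, Maple=22 → choose Quarry (4).
From Quarry: Vale=11, Denton=14, Ash=17, Thorn=18, Maple=21 → choose Vale (11).
From Vale: Ash=19, Thorn=20, Denton=24, Maple=28 → choose Ash (19).
From Ash: Maple=9, Denton=15, Thorn=16 → choose Maple (9).
From Maple: Denton=23, Thorn=25 → choose Denton (23).
From Denton: Thorn=4 → choose Thorn (4).
NN route Hadley → Quarry → Vale → Ash → Maple → Denton → Thorn → Hadley costs 84.
Optimal: Hadley → Quarry → Vale → Ash → Maple → Thorn → Denton → Hadley costs 82 (by enumerating all 360 distinct tours).
Excess = 84 − 82 = 2.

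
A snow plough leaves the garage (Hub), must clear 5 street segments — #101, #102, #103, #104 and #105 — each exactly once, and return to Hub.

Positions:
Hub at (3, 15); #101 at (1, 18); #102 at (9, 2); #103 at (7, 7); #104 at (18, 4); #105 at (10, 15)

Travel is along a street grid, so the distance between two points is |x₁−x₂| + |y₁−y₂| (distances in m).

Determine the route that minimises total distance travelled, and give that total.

There are 60 distinct closed tours to check (reversals are equivalent).
Hub-#101-#102-#103-#104-#105-Hub: 5+24+7+14+19+7 = 76
Hub-#101-#102-#103-#105-#104-Hub: 5+24+7+11+19+26 = 92
Hub-#101-#102-#104-#103-#105-Hub: 5+24+11+14+11+7 = 72
Hub-#101-#102-#104-#105-#103-Hub: 5+24+11+19+11+12 = 82
Hub-#101-#102-#105-#103-#104-Hub: 5+24+14+11+14+26 = 94
Hub-#101-#102-#105-#104-#103-Hub: 5+24+14+19+14+12 = 88
Hub-#101-#103-#102-#104-#105-Hub: 5+17+7+11+19+7 = 66
Hub-#101-#103-#102-#105-#104-Hub: 5+17+7+14+19+26 = 88
Hub-#101-#103-#104-#102-#105-Hub: 5+17+14+11+14+7 = 68
Hub-#101-#103-#104-#105-#102-Hub: 5+17+14+19+14+19 = 88
Hub-#101-#103-#105-#102-#104-Hub: 5+17+11+14+11+26 = 84
Hub-#101-#103-#105-#104-#102-Hub: 5+17+11+19+11+19 = 82
Hub-#101-#104-#102-#103-#105-Hub: 5+31+11+7+11+7 = 72
Hub-#101-#104-#102-#105-#103-Hub: 5+31+11+14+11+12 = 84
… (46 more)
The minimum is 66.
One optimal route: Hub → #101 → #103 → #102 → #104 → #105 → Hub (or its reverse).

Shortest round trip = 66 m.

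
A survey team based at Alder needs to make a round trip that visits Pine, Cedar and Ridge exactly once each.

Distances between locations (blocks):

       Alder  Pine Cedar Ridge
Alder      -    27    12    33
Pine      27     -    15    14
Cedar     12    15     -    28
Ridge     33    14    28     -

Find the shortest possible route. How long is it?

There are 3 distinct closed tours to check (reversals are equivalent).
Alder-Pine-Cedar-Ridge-Alder: 27+15+28+33 = 103
Alder-Pine-Ridge-Cedar-Alder: 27+14+28+12 = 81
Alder-Cedar-Pine-Ridge-Alder: 12+15+14+33 = 74
The minimum is 74.
One optimal route: Alder → Cedar → Pine → Ridge → Alder (or its reverse).

74 blocks — the shortest possible round trip.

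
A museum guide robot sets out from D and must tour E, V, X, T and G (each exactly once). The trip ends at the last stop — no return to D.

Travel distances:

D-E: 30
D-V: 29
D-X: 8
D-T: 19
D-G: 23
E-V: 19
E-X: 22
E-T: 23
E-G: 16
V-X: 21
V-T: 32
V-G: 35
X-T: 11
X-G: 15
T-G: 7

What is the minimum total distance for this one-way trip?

There are 5! = 120 possible orderings.
D - E - V - X - T - G: 30+19+21+11+7 = 88
D - E - V - X - G - T: 30+19+21+15+7 = 92
D - E - V - T - X - G: 30+19+32+11+15 = 107
D - E - V - T - G - X: 30+19+32+7+15 = 103
D - E - V - G - X - T: 30+19+35+15+11 = 110
D - E - V - G - T - X: 30+19+35+7+11 = 102
D - E - X - V - T - G: 30+22+21+32+7 = 112
D - E - X - V - G - T: 30+22+21+35+7 = 115
D - E - X - T - V - G: 30+22+11+32+35 = 130
D - E - X - T - G - V: 30+22+11+7+35 = 105
D - E - X - G - V - T: 30+22+15+35+32 = 134
D - E - X - G - T - V: 30+22+15+7+32 = 106
D - E - T - V - X - G: 30+23+32+21+15 = 121
D - E - T - V - G - X: 30+23+32+35+15 = 135
… (106 more)
D - X - T - G - E - V: 8+11+7+16+19 = 61  ← best
The minimum is 61.
One shortest path: D → X → T → G → E → V.

61 — the minimum one-way total.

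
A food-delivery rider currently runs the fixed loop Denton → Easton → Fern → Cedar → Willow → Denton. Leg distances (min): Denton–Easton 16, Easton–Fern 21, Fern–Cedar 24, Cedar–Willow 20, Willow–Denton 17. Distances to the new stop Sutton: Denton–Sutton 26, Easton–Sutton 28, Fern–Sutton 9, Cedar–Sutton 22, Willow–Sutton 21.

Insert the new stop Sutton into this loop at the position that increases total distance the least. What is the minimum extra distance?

Insertion cost between consecutive stops i–j is d(i,Sutton) + d(Sutton,j) − d(i,j):
  between Denton and Easton: 26 + 28 − 16 = 38
  between Easton and Fern: 28 + 9 − 21 = 16
  between Fern and Cedar: 9 + 22 − 24 = 7
  between Cedar and Willow: 22 + 21 − 20 = 23
  between Willow and Denton: 21 + 26 − 17 = 30
Cheapest insertion is between Fern and Cedar, adding 7.
New total = 98 + 7 = 105.

+7 min — insert Sutton between Fern and Cedar.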